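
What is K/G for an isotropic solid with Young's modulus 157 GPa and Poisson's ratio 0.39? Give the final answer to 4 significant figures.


G = E / (2*(1+nu))
G = 157 / (2*(1+0.39)) = 56.4748 GPa
K = E / (3*(1-2*nu))
K = 157 / (3*(1-2*0.39)) = 237.879 GPa
K/G = 237.879 / 56.4748 = 4.212


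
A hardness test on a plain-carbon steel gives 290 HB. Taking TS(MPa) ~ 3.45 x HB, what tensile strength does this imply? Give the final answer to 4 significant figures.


TS (MPa) = 3.45 * HB
TS = 3.45 * 290
TS = 1001 MPa


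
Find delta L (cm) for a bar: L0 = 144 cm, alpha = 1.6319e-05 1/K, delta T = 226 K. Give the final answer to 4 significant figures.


dL = L0 * alpha * dT
dL = 144 * 1.6319e-05 * 226
dL = 0.5311 cm


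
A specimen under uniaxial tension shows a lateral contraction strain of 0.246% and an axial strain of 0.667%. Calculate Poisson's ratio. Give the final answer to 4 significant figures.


nu = -epsilon_lat / epsilon_axial
Lateral strain is contraction (negative), so using magnitudes:
nu = 0.246 / 0.667
nu = 0.3688


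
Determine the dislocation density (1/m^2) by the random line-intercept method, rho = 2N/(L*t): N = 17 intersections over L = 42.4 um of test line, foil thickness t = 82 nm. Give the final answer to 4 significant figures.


rho = 2N / (L * t)
L = 42.4 um = 4.24e-05 m, t = 82 nm = 8.2e-08 m
rho = 2 * 17 / (4.24e-05 * 8.2e-08)
rho = 9.779e+12 1/m^2


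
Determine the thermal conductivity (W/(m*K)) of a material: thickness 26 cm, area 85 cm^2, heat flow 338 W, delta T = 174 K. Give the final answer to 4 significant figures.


k = Q*L / (A*dT)
L = 0.26 m, A = 8.5e-03 m^2
k = 338 * 0.26 / (8.5e-03 * 174)
k = 59.42 W/(m*K)


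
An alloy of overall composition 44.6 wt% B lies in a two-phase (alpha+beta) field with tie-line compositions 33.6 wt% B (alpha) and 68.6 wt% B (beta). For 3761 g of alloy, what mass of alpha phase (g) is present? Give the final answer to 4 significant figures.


f_alpha = (C_beta - C0) / (C_beta - C_alpha)
f_alpha = (68.6 - 44.6) / (68.6 - 33.6) = 0.685714
m_alpha = f_alpha * m_total = 0.685714 * 3761 = 2579 g


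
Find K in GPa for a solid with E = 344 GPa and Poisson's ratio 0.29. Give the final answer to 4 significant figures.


K = E / (3*(1-2*nu))
K = 344 / (3*(1-2*0.29))
K = 273 GPa


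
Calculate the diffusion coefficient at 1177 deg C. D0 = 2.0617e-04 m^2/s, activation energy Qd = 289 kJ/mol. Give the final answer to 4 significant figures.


D = D0 * exp(-Qd / (R*T))
T = 1450.15 K
D = 2.0617e-04 * exp(-289e3 / (8.314 * 1450.15))
D = 8.017e-15 m^2/s


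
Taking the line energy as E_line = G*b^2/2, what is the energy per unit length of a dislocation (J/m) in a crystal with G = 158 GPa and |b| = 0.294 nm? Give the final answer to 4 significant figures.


E = G*b^2/2
b = 0.294 nm = 2.94e-10 m
G = 158 GPa = 1.58e+11 Pa
E = 0.5 * 1.58e+11 * (2.94e-10)^2
E = 6.828e-09 J/m


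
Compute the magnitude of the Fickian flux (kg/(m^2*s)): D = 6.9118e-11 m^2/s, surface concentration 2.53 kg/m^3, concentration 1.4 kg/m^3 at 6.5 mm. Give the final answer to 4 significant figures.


J = -D * (dC/dx) = D * (C1 - C2) / dx
J = 6.9118e-11 * (2.53 - 1.4) / 6.5e-03
J = 1.202e-08 kg/(m^2*s)


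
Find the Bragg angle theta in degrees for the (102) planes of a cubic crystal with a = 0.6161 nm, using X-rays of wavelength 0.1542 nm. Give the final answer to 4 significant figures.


d = a / sqrt(h^2+k^2+l^2)
d = 0.6161 / sqrt(5) = 0.275528 nm
lambda = 2*d*sin(theta)  =>  sin(theta) = lambda / (2*d)
sin(theta) = 0.1542 / (2 * 0.275528) = 0.279826
theta = 16.25 deg


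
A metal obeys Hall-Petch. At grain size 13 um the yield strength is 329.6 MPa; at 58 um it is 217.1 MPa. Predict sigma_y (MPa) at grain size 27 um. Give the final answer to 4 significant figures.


sigma_y = sigma0 + k / sqrt(d)
1/sqrt(d1) = 1/sqrt(1.3e-05) = 277.35;  1/sqrt(d2) = 131.306
k = (sigma1 - sigma2) / (1/sqrt(d1) - 1/sqrt(d2)) = (329.6 - 217.1) / (277.35 - 131.306) = 0.770318 MPa*m^0.5
sigma0 = sigma1 - k/sqrt(d1) = 329.6 - 0.770318*277.35 = 115.952 MPa
sigma_y(d3) = 115.952 + 0.770318 / sqrt(2.7e-05) = 264.2 MPa


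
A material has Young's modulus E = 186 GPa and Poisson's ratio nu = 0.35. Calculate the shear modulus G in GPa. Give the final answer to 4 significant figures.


G = E / (2*(1+nu))
G = 186 / (2*(1+0.35))
G = 68.89 GPa


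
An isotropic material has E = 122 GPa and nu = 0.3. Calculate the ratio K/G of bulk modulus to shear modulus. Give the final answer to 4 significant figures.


G = E / (2*(1+nu))
G = 122 / (2*(1+0.3)) = 46.9231 GPa
K = E / (3*(1-2*nu))
K = 122 / (3*(1-2*0.3)) = 101.667 GPa
K/G = 101.667 / 46.9231 = 2.167


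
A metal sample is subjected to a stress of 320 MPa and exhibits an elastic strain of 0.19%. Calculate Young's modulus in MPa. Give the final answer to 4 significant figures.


E = sigma / epsilon
epsilon = 0.19% = 1.9e-03
E = 320 / 1.9e-03
E = 168400 MPa


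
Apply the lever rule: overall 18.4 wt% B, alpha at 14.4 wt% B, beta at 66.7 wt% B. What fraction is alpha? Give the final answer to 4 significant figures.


f_alpha = (C_beta - C0) / (C_beta - C_alpha)
f_alpha = (66.7 - 18.4) / (66.7 - 14.4)
f_alpha = 0.9235


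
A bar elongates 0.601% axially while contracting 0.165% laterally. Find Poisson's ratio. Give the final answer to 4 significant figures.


nu = -epsilon_lat / epsilon_axial
Lateral strain is contraction (negative), so using magnitudes:
nu = 0.165 / 0.601
nu = 0.2745


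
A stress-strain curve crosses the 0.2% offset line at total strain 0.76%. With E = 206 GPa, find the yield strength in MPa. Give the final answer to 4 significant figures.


Offset strain = 0.002
Elastic strain at yield = total_strain - offset = 7.6e-03 - 0.002 = 5.6e-03
sigma_y = E * elastic_strain = 206000 * 5.6e-03
sigma_y = 1154 MPa


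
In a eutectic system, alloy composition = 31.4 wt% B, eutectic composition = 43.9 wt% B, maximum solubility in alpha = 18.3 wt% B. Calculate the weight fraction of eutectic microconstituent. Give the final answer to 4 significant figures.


f_primary = (C_e - C0) / (C_e - C_alpha_max)
f_primary = (43.9 - 31.4) / (43.9 - 18.3)
f_primary = 0.488281
f_eutectic = 1 - 0.488281 = 0.5117


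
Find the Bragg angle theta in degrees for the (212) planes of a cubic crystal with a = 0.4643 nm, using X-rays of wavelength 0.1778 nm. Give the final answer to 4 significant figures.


d = a / sqrt(h^2+k^2+l^2)
d = 0.4643 / sqrt(9) = 0.154767 nm
lambda = 2*d*sin(theta)  =>  sin(theta) = lambda / (2*d)
sin(theta) = 0.1778 / (2 * 0.154767) = 0.574413
theta = 35.06 deg


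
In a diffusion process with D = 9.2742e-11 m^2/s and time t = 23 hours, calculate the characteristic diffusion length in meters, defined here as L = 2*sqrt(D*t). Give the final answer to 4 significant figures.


t = 23 hr = 82800 s
Diffusion length = 2*sqrt(D*t)
= 2*sqrt(9.2742e-11 * 82800)
= 5.542e-03 m


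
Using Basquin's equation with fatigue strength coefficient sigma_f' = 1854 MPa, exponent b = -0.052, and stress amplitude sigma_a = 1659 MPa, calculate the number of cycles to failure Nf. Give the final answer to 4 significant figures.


sigma_a = sigma_f' * (2*Nf)^b
2*Nf = (sigma_a / sigma_f')^(1/b)
2*Nf = (1659 / 1854)^(1/-0.052)
2*Nf = 8.47503
Nf = 4.238 cycles


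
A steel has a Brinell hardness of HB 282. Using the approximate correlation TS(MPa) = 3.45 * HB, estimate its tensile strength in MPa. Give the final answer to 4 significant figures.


TS (MPa) = 3.45 * HB
TS = 3.45 * 282
TS = 972.9 MPa


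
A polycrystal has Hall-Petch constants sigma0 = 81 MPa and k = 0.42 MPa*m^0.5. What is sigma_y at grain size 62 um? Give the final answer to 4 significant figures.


sigma_y = sigma0 + k / sqrt(d)
d = 62 um = 6.2e-05 m
sigma_y = 81 + 0.42 / sqrt(6.2e-05)
sigma_y = 134.3 MPa


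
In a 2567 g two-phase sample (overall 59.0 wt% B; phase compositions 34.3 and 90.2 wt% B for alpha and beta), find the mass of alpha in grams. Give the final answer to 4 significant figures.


f_alpha = (C_beta - C0) / (C_beta - C_alpha)
f_alpha = (90.2 - 59.0) / (90.2 - 34.3) = 0.55814
m_alpha = f_alpha * m_total = 0.55814 * 2567 = 1433 g


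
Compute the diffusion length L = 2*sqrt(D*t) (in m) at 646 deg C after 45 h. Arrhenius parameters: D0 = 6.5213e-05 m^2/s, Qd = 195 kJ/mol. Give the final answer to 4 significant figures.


Step 1: D = D0 * exp(-Qd/(R*T))
T = 919.15 K
D = 6.5213e-05 * exp(-195e3 / (8.314 * 919.15)) = 5.39787e-16 m^2/s
Step 2: L = 2*sqrt(D*t)
t = 45 h = 162000 s
L = 2*sqrt(5.39787e-16 * 162000) = 1.87e-05 m


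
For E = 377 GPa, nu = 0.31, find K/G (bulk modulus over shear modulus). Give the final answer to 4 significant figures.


G = E / (2*(1+nu))
G = 377 / (2*(1+0.31)) = 143.893 GPa
K = E / (3*(1-2*nu))
K = 377 / (3*(1-2*0.31)) = 330.702 GPa
K/G = 330.702 / 143.893 = 2.298


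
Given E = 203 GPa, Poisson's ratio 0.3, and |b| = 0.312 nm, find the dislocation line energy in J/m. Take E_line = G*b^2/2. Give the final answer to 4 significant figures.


Step 1: G = E / (2*(1+nu))
G = 203 / (2*(1+0.3)) = 78.0769 GPa = 7.80769e+10 Pa
Step 2: E_line = G*b^2/2
b = 0.312 nm = 3.12e-10 m
E_line = 0.5 * 7.80769e+10 * (3.12e-10)^2 = 3.8e-09 J/m


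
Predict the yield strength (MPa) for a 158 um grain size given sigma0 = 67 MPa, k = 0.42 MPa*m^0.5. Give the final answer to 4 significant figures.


sigma_y = sigma0 + k / sqrt(d)
d = 158 um = 1.58e-04 m
sigma_y = 67 + 0.42 / sqrt(1.58e-04)
sigma_y = 100.4 MPa


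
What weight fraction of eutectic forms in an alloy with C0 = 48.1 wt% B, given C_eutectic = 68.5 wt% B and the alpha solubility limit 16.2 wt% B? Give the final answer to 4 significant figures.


f_primary = (C_e - C0) / (C_e - C_alpha_max)
f_primary = (68.5 - 48.1) / (68.5 - 16.2)
f_primary = 0.390057
f_eutectic = 1 - 0.390057 = 0.6099


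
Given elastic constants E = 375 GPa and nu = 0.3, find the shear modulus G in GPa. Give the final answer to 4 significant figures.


G = E / (2*(1+nu))
G = 375 / (2*(1+0.3))
G = 144.2 GPa


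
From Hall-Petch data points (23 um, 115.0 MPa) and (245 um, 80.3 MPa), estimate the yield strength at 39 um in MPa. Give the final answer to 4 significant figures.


sigma_y = sigma0 + k / sqrt(d)
1/sqrt(d1) = 1/sqrt(2.3e-05) = 208.514;  1/sqrt(d2) = 63.8877
k = (sigma1 - sigma2) / (1/sqrt(d1) - 1/sqrt(d2)) = (115.0 - 80.3) / (208.514 - 63.8877) = 0.239928 MPa*m^0.5
sigma0 = sigma1 - k/sqrt(d1) = 115.0 - 0.239928*208.514 = 64.9716 MPa
sigma_y(d3) = 64.9716 + 0.239928 / sqrt(3.9e-05) = 103.4 MPa


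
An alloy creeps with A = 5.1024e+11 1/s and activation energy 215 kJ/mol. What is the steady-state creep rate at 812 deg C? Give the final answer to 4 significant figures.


rate = A * exp(-Q / (R*T))
T = 812 + 273.15 = 1085.15 K
rate = 5.1024e+11 * exp(-215e3 / (8.314 * 1085.15))
rate = 22.81 1/s


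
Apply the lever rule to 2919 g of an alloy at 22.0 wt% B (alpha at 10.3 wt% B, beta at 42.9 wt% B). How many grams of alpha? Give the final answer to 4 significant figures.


f_alpha = (C_beta - C0) / (C_beta - C_alpha)
f_alpha = (42.9 - 22.0) / (42.9 - 10.3) = 0.641104
m_alpha = f_alpha * m_total = 0.641104 * 2919 = 1871 g


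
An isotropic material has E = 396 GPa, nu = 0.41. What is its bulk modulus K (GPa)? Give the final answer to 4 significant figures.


K = E / (3*(1-2*nu))
K = 396 / (3*(1-2*0.41))
K = 733.3 GPa


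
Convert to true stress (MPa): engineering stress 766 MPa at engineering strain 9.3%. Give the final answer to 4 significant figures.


sigma_true = sigma_eng * (1 + epsilon_eng)
sigma_true = 766 * (1 + 0.093)
sigma_true = 837.2 MPa


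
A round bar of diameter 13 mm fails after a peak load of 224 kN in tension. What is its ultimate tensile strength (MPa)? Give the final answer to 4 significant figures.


A0 = pi*(d/2)^2 = pi*(13/2)^2 = 132.732 mm^2
UTS = F_max / A0 = 224*1000 / 132.732
UTS = 1688 MPa


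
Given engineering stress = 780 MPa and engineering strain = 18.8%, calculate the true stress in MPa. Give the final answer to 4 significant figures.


sigma_true = sigma_eng * (1 + epsilon_eng)
sigma_true = 780 * (1 + 0.188)
sigma_true = 926.6 MPa


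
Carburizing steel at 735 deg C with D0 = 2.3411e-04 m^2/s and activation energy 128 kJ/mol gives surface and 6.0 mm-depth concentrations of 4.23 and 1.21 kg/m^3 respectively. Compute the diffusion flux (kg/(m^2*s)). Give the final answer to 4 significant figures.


Step 1: D = D0 * exp(-Qd/(R*T))
T = 735 + 273.15 = 1008.15 K
D = 2.3411e-04 * exp(-128e3 / (8.314 * 1008.15)) = 5.46006e-11 m^2/s
Step 2: J = D * (C1 - C2) / dx
J = 5.46006e-11 * (4.23 - 1.21) / 6e-03
J = 2.748e-08 kg/(m^2*s)


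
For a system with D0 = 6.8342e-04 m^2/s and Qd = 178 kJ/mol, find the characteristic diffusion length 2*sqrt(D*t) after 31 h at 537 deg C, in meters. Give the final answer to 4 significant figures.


Step 1: D = D0 * exp(-Qd/(R*T))
T = 810.15 K
D = 6.8342e-04 * exp(-178e3 / (8.314 * 810.15)) = 2.27864e-15 m^2/s
Step 2: L = 2*sqrt(D*t)
t = 31 h = 111600 s
L = 2*sqrt(2.27864e-15 * 111600) = 3.189e-05 m


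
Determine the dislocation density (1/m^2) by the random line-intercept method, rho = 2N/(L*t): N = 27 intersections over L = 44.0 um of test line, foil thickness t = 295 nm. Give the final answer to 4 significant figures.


rho = 2N / (L * t)
L = 44.0 um = 4.4e-05 m, t = 295 nm = 2.95e-07 m
rho = 2 * 27 / (4.4e-05 * 2.95e-07)
rho = 4.16e+12 1/m^2


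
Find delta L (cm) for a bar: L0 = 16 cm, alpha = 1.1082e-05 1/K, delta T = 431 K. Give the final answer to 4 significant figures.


dL = L0 * alpha * dT
dL = 16 * 1.1082e-05 * 431
dL = 0.07642 cm


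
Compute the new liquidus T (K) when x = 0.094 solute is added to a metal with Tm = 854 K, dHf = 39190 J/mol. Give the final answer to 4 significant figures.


dT = R*Tm^2*x / dHf
dT = 8.314 * 854^2 * 0.094 / 39190
dT = 14.5438 K
T_new = 854 - 14.5438 = 839.5 K


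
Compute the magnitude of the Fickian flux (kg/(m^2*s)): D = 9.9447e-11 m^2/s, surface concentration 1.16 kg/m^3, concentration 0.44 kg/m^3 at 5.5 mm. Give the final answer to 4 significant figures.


J = -D * (dC/dx) = D * (C1 - C2) / dx
J = 9.9447e-11 * (1.16 - 0.44) / 5.5e-03
J = 1.302e-08 kg/(m^2*s)


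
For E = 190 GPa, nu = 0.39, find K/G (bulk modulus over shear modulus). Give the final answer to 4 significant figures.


G = E / (2*(1+nu))
G = 190 / (2*(1+0.39)) = 68.3453 GPa
K = E / (3*(1-2*nu))
K = 190 / (3*(1-2*0.39)) = 287.879 GPa
K/G = 287.879 / 68.3453 = 4.212


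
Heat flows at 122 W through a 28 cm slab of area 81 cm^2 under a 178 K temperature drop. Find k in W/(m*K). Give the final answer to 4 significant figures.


k = Q*L / (A*dT)
L = 0.28 m, A = 8.1e-03 m^2
k = 122 * 0.28 / (8.1e-03 * 178)
k = 23.69 W/(m*K)


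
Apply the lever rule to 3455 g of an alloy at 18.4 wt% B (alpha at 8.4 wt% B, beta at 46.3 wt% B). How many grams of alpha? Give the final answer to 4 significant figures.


f_alpha = (C_beta - C0) / (C_beta - C_alpha)
f_alpha = (46.3 - 18.4) / (46.3 - 8.4) = 0.736148
m_alpha = f_alpha * m_total = 0.736148 * 3455 = 2543 g


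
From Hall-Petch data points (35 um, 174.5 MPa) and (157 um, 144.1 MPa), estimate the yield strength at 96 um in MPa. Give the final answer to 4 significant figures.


sigma_y = sigma0 + k / sqrt(d)
1/sqrt(d1) = 1/sqrt(3.5e-05) = 169.031;  1/sqrt(d2) = 79.8087
k = (sigma1 - sigma2) / (1/sqrt(d1) - 1/sqrt(d2)) = (174.5 - 144.1) / (169.031 - 79.8087) = 0.340723 MPa*m^0.5
sigma0 = sigma1 - k/sqrt(d1) = 174.5 - 0.340723*169.031 = 116.907 MPa
sigma_y(d3) = 116.907 + 0.340723 / sqrt(9.6e-05) = 151.7 MPa


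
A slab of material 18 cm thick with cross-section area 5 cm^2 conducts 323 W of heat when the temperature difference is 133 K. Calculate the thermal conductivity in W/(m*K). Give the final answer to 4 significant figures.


k = Q*L / (A*dT)
L = 0.18 m, A = 5e-04 m^2
k = 323 * 0.18 / (5e-04 * 133)
k = 874.3 W/(m*K)


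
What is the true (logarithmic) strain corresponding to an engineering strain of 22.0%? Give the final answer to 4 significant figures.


epsilon_true = ln(1 + epsilon_eng)
epsilon_true = ln(1 + 0.22)
epsilon_true = 0.1989


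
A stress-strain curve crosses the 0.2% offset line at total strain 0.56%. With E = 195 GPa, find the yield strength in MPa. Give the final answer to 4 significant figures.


Offset strain = 0.002
Elastic strain at yield = total_strain - offset = 5.6e-03 - 0.002 = 3.6e-03
sigma_y = E * elastic_strain = 195000 * 3.6e-03
sigma_y = 702 MPa


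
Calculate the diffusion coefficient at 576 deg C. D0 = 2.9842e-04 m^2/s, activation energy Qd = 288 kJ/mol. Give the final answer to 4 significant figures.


D = D0 * exp(-Qd / (R*T))
T = 849.15 K
D = 2.9842e-04 * exp(-288e3 / (8.314 * 849.15))
D = 5.73e-22 m^2/s


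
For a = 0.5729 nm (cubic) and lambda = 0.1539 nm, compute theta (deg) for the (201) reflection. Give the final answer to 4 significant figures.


d = a / sqrt(h^2+k^2+l^2)
d = 0.5729 / sqrt(5) = 0.256209 nm
lambda = 2*d*sin(theta)  =>  sin(theta) = lambda / (2*d)
sin(theta) = 0.1539 / (2 * 0.256209) = 0.300341
theta = 17.48 deg


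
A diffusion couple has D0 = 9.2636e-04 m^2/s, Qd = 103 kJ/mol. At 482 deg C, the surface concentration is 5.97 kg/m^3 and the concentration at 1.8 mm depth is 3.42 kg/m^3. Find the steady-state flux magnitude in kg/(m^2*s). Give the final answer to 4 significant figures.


Step 1: D = D0 * exp(-Qd/(R*T))
T = 482 + 273.15 = 755.15 K
D = 9.2636e-04 * exp(-103e3 / (8.314 * 755.15)) = 6.94845e-11 m^2/s
Step 2: J = D * (C1 - C2) / dx
J = 6.94845e-11 * (5.97 - 3.42) / 1.8e-03
J = 9.844e-08 kg/(m^2*s)


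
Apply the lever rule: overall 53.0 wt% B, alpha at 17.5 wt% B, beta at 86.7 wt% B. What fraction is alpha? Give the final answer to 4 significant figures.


f_alpha = (C_beta - C0) / (C_beta - C_alpha)
f_alpha = (86.7 - 53.0) / (86.7 - 17.5)
f_alpha = 0.487


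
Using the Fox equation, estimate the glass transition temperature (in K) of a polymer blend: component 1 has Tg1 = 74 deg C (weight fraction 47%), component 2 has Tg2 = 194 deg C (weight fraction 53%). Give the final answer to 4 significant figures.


1/Tg = w1/Tg1 + w2/Tg2 (in Kelvin)
Tg1 = 347.15 K, Tg2 = 467.15 K
1/Tg = 0.47/347.15 + 0.53/467.15
Tg = 401.9 K


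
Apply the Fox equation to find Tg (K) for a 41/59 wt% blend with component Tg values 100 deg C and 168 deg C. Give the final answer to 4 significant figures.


1/Tg = w1/Tg1 + w2/Tg2 (in Kelvin)
Tg1 = 373.15 K, Tg2 = 441.15 K
1/Tg = 0.41/373.15 + 0.59/441.15
Tg = 410.5 K


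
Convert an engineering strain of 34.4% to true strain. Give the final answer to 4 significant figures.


epsilon_true = ln(1 + epsilon_eng)
epsilon_true = ln(1 + 0.344)
epsilon_true = 0.2957


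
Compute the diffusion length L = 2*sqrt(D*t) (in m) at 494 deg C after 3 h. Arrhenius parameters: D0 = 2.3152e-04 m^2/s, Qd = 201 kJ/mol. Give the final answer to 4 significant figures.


Step 1: D = D0 * exp(-Qd/(R*T))
T = 767.15 K
D = 2.3152e-04 * exp(-201e3 / (8.314 * 767.15)) = 4.76609e-18 m^2/s
Step 2: L = 2*sqrt(D*t)
t = 3 h = 10800 s
L = 2*sqrt(4.76609e-18 * 10800) = 4.538e-07 m


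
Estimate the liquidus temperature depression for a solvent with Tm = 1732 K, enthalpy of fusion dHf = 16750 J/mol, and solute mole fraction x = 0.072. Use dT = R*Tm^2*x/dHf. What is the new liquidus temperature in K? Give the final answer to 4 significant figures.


dT = R*Tm^2*x / dHf
dT = 8.314 * 1732^2 * 0.072 / 16750
dT = 107.207 K
T_new = 1732 - 107.207 = 1625 K


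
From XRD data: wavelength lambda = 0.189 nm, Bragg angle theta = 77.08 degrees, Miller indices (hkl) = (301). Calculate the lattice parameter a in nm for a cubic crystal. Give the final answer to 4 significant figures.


d = lambda / (2*sin(theta))
d = 0.189 / (2*sin(77.08 deg))
d = 0.0969546 nm
a = d * sqrt(h^2+k^2+l^2) = 0.0969546 * sqrt(10)
a = 0.3066 nm


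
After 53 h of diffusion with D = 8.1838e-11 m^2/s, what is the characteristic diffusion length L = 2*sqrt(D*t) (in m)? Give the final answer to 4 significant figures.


t = 53 hr = 190800 s
Diffusion length = 2*sqrt(D*t)
= 2*sqrt(8.1838e-11 * 190800)
= 7.903e-03 m


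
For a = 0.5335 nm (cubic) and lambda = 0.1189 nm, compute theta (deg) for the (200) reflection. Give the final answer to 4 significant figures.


d = a / sqrt(h^2+k^2+l^2)
d = 0.5335 / sqrt(4) = 0.26675 nm
lambda = 2*d*sin(theta)  =>  sin(theta) = lambda / (2*d)
sin(theta) = 0.1189 / (2 * 0.26675) = 0.222868
theta = 12.88 deg


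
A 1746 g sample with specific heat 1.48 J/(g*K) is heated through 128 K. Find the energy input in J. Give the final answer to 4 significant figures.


Q = m * cp * dT
Q = 1746 * 1.48 * 128
Q = 330800 J


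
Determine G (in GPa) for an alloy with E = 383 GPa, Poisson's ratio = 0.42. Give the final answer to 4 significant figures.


G = E / (2*(1+nu))
G = 383 / (2*(1+0.42))
G = 134.9 GPa


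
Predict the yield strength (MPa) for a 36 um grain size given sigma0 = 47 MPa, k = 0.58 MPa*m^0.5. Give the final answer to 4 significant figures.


sigma_y = sigma0 + k / sqrt(d)
d = 36 um = 3.6e-05 m
sigma_y = 47 + 0.58 / sqrt(3.6e-05)
sigma_y = 143.7 MPa


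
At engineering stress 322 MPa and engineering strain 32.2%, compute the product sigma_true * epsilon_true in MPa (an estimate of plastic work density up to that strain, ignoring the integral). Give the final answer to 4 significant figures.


sigma_true = sigma_eng * (1 + epsilon_eng)
sigma_true = 322 * (1 + 0.322) = 425.684 MPa
epsilon_true = ln(1 + epsilon_eng)
epsilon_true = ln(1 + 0.322) = 0.279146
sigma_true * epsilon_true = 425.684 * 0.279146 = 118.8 MPa


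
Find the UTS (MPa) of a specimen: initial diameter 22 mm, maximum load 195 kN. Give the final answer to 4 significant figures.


A0 = pi*(d/2)^2 = pi*(22/2)^2 = 380.133 mm^2
UTS = F_max / A0 = 195*1000 / 380.133
UTS = 513 MPa


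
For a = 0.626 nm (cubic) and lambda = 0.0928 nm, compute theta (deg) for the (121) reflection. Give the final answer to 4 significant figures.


d = a / sqrt(h^2+k^2+l^2)
d = 0.626 / sqrt(6) = 0.255563 nm
lambda = 2*d*sin(theta)  =>  sin(theta) = lambda / (2*d)
sin(theta) = 0.0928 / (2 * 0.255563) = 0.18156
theta = 10.46 deg


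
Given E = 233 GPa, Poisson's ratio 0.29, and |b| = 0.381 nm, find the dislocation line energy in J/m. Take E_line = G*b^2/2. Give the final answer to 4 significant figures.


Step 1: G = E / (2*(1+nu))
G = 233 / (2*(1+0.29)) = 90.3101 GPa = 9.03101e+10 Pa
Step 2: E_line = G*b^2/2
b = 0.381 nm = 3.81e-10 m
E_line = 0.5 * 9.03101e+10 * (3.81e-10)^2 = 6.555e-09 J/m


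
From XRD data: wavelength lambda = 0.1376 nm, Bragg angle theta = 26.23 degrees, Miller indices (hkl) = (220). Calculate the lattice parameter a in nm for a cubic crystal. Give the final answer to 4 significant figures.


d = lambda / (2*sin(theta))
d = 0.1376 / (2*sin(26.23 deg))
d = 0.155665 nm
a = d * sqrt(h^2+k^2+l^2) = 0.155665 * sqrt(8)
a = 0.4403 nm


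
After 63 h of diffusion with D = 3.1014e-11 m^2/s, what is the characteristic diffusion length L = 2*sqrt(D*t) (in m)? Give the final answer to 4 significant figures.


t = 63 hr = 226800 s
Diffusion length = 2*sqrt(D*t)
= 2*sqrt(3.1014e-11 * 226800)
= 5.304e-03 m


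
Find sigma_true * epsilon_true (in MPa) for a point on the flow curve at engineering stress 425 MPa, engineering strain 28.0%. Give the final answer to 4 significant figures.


sigma_true = sigma_eng * (1 + epsilon_eng)
sigma_true = 425 * (1 + 0.28) = 544 MPa
epsilon_true = ln(1 + epsilon_eng)
epsilon_true = ln(1 + 0.28) = 0.24686
sigma_true * epsilon_true = 544 * 0.24686 = 134.3 MPa


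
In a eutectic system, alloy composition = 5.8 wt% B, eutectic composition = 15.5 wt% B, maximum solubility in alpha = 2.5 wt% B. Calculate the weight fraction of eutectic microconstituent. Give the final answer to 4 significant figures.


f_primary = (C_e - C0) / (C_e - C_alpha_max)
f_primary = (15.5 - 5.8) / (15.5 - 2.5)
f_primary = 0.746154
f_eutectic = 1 - 0.746154 = 0.2538


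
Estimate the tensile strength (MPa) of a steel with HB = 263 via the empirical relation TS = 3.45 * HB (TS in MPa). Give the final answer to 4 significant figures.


TS (MPa) = 3.45 * HB
TS = 3.45 * 263
TS = 907.4 MPa


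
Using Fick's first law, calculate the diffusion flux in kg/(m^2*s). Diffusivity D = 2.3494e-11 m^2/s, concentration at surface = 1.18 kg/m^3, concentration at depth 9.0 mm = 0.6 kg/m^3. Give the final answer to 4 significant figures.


J = -D * (dC/dx) = D * (C1 - C2) / dx
J = 2.3494e-11 * (1.18 - 0.6) / 9e-03
J = 1.514e-09 kg/(m^2*s)


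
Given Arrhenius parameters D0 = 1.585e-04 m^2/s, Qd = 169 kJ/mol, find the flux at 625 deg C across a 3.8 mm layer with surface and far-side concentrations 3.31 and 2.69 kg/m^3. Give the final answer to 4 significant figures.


Step 1: D = D0 * exp(-Qd/(R*T))
T = 625 + 273.15 = 898.15 K
D = 1.585e-04 * exp(-169e3 / (8.314 * 898.15)) = 2.34945e-14 m^2/s
Step 2: J = D * (C1 - C2) / dx
J = 2.34945e-14 * (3.31 - 2.69) / 3.8e-03
J = 3.833e-12 kg/(m^2*s)


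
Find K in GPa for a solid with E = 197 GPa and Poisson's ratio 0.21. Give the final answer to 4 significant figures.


K = E / (3*(1-2*nu))
K = 197 / (3*(1-2*0.21))
K = 113.2 GPa


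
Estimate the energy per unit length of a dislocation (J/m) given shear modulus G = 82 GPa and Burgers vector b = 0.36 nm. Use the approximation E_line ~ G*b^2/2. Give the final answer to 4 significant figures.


E = G*b^2/2
b = 0.36 nm = 3.6e-10 m
G = 82 GPa = 8.2e+10 Pa
E = 0.5 * 8.2e+10 * (3.6e-10)^2
E = 5.314e-09 J/m


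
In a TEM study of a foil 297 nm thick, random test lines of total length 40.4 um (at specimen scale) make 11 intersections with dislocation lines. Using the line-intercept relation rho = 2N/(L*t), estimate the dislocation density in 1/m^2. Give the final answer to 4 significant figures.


rho = 2N / (L * t)
L = 40.4 um = 4.04e-05 m, t = 297 nm = 2.97e-07 m
rho = 2 * 11 / (4.04e-05 * 2.97e-07)
rho = 1.834e+12 1/m^2


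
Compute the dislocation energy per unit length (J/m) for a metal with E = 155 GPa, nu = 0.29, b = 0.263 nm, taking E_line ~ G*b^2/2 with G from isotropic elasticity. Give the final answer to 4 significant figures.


Step 1: G = E / (2*(1+nu))
G = 155 / (2*(1+0.29)) = 60.0775 GPa = 6.00775e+10 Pa
Step 2: E_line = G*b^2/2
b = 0.263 nm = 2.63e-10 m
E_line = 0.5 * 6.00775e+10 * (2.63e-10)^2 = 2.078e-09 J/m


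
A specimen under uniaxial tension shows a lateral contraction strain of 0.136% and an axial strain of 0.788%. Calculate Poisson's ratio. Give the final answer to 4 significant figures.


nu = -epsilon_lat / epsilon_axial
Lateral strain is contraction (negative), so using magnitudes:
nu = 0.136 / 0.788
nu = 0.1726


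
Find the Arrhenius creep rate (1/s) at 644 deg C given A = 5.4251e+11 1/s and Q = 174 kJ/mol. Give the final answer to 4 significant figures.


rate = A * exp(-Q / (R*T))
T = 644 + 273.15 = 917.15 K
rate = 5.4251e+11 * exp(-174e3 / (8.314 * 917.15))
rate = 66.71 1/s


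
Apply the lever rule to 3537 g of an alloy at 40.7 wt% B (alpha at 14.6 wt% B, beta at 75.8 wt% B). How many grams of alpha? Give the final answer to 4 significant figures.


f_alpha = (C_beta - C0) / (C_beta - C_alpha)
f_alpha = (75.8 - 40.7) / (75.8 - 14.6) = 0.573529
m_alpha = f_alpha * m_total = 0.573529 * 3537 = 2029 g


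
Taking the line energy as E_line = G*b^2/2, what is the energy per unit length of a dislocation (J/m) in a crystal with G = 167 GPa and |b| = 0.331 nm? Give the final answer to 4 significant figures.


E = G*b^2/2
b = 0.331 nm = 3.31e-10 m
G = 167 GPa = 1.67e+11 Pa
E = 0.5 * 1.67e+11 * (3.31e-10)^2
E = 9.148e-09 J/m


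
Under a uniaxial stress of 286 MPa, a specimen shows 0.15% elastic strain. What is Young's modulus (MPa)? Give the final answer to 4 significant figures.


E = sigma / epsilon
epsilon = 0.15% = 1.5e-03
E = 286 / 1.5e-03
E = 190700 MPa


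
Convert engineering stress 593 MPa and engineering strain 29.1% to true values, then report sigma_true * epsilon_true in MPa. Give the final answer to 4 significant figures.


sigma_true = sigma_eng * (1 + epsilon_eng)
sigma_true = 593 * (1 + 0.291) = 765.563 MPa
epsilon_true = ln(1 + epsilon_eng)
epsilon_true = ln(1 + 0.291) = 0.255417
sigma_true * epsilon_true = 765.563 * 0.255417 = 195.5 MPa


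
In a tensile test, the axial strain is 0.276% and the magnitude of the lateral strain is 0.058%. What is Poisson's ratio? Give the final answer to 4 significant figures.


nu = -epsilon_lat / epsilon_axial
Lateral strain is contraction (negative), so using magnitudes:
nu = 0.058 / 0.276
nu = 0.2101


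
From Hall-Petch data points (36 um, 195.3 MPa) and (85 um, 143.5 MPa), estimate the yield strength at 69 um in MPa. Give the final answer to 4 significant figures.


sigma_y = sigma0 + k / sqrt(d)
1/sqrt(d1) = 1/sqrt(3.6e-05) = 166.667;  1/sqrt(d2) = 108.465
k = (sigma1 - sigma2) / (1/sqrt(d1) - 1/sqrt(d2)) = (195.3 - 143.5) / (166.667 - 108.465) = 0.890012 MPa*m^0.5
sigma0 = sigma1 - k/sqrt(d1) = 195.3 - 0.890012*166.667 = 46.9646 MPa
sigma_y(d3) = 46.9646 + 0.890012 / sqrt(6.9e-05) = 154.1 MPa


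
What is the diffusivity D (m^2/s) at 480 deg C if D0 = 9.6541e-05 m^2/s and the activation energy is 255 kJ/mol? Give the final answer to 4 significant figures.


D = D0 * exp(-Qd / (R*T))
T = 753.15 K
D = 9.6541e-05 * exp(-255e3 / (8.314 * 753.15))
D = 1.989e-22 m^2/s


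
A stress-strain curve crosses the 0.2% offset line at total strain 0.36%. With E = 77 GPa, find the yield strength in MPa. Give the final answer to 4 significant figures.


Offset strain = 0.002
Elastic strain at yield = total_strain - offset = 3.6e-03 - 0.002 = 1.6e-03
sigma_y = E * elastic_strain = 77000 * 1.6e-03
sigma_y = 123.2 MPa


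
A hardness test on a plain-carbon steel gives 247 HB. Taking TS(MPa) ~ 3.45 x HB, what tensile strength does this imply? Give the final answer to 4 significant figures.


TS (MPa) = 3.45 * HB
TS = 3.45 * 247
TS = 852.2 MPa


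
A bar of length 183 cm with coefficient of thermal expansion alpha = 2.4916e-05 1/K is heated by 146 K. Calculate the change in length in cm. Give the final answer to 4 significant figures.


dL = L0 * alpha * dT
dL = 183 * 2.4916e-05 * 146
dL = 0.6657 cm


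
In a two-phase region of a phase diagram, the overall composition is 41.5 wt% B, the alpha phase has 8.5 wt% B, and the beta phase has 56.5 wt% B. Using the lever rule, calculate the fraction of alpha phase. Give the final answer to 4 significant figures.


f_alpha = (C_beta - C0) / (C_beta - C_alpha)
f_alpha = (56.5 - 41.5) / (56.5 - 8.5)
f_alpha = 0.3125


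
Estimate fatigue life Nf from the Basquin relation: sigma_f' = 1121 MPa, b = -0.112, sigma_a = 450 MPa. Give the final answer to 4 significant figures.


sigma_a = sigma_f' * (2*Nf)^b
2*Nf = (sigma_a / sigma_f')^(1/b)
2*Nf = (450 / 1121)^(1/-0.112)
2*Nf = 3461.18
Nf = 1731 cycles


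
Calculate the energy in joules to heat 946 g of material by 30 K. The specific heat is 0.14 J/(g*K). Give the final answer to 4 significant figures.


Q = m * cp * dT
Q = 946 * 0.14 * 30
Q = 3973 J


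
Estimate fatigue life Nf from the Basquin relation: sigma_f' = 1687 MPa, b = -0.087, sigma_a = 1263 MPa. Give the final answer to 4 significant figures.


sigma_a = sigma_f' * (2*Nf)^b
2*Nf = (sigma_a / sigma_f')^(1/b)
2*Nf = (1263 / 1687)^(1/-0.087)
2*Nf = 27.8588
Nf = 13.93 cycles


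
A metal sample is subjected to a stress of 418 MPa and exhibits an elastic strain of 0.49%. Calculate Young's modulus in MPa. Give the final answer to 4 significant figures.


E = sigma / epsilon
epsilon = 0.49% = 4.9e-03
E = 418 / 4.9e-03
E = 85310 MPa


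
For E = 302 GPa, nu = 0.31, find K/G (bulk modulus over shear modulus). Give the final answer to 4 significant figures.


G = E / (2*(1+nu))
G = 302 / (2*(1+0.31)) = 115.267 GPa
K = E / (3*(1-2*nu))
K = 302 / (3*(1-2*0.31)) = 264.912 GPa
K/G = 264.912 / 115.267 = 2.298


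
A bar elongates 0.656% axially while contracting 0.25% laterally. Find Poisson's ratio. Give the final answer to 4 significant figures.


nu = -epsilon_lat / epsilon_axial
Lateral strain is contraction (negative), so using magnitudes:
nu = 0.25 / 0.656
nu = 0.3811


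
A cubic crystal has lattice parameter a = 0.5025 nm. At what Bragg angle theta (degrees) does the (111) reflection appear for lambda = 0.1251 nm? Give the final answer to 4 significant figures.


d = a / sqrt(h^2+k^2+l^2)
d = 0.5025 / sqrt(3) = 0.290119 nm
lambda = 2*d*sin(theta)  =>  sin(theta) = lambda / (2*d)
sin(theta) = 0.1251 / (2 * 0.290119) = 0.215602
theta = 12.45 deg


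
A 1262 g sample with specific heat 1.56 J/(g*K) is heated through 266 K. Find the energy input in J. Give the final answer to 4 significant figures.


Q = m * cp * dT
Q = 1262 * 1.56 * 266
Q = 523700 J


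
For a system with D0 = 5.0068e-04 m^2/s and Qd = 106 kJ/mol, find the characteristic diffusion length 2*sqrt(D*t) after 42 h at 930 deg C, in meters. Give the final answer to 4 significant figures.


Step 1: D = D0 * exp(-Qd/(R*T))
T = 1203.15 K
D = 5.0068e-04 * exp(-106e3 / (8.314 * 1203.15)) = 1.25145e-08 m^2/s
Step 2: L = 2*sqrt(D*t)
t = 42 h = 151200 s
L = 2*sqrt(1.25145e-08 * 151200) = 0.087 m


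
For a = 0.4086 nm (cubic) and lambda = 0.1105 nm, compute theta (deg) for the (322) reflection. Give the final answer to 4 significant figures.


d = a / sqrt(h^2+k^2+l^2)
d = 0.4086 / sqrt(17) = 0.0991001 nm
lambda = 2*d*sin(theta)  =>  sin(theta) = lambda / (2*d)
sin(theta) = 0.1105 / (2 * 0.0991001) = 0.557517
theta = 33.88 deg


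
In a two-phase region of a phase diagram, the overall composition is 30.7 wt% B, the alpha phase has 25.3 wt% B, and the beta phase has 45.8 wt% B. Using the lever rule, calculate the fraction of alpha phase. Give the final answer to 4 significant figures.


f_alpha = (C_beta - C0) / (C_beta - C_alpha)
f_alpha = (45.8 - 30.7) / (45.8 - 25.3)
f_alpha = 0.7366


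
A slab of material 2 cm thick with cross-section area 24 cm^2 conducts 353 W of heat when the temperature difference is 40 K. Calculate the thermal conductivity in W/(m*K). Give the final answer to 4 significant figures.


k = Q*L / (A*dT)
L = 0.02 m, A = 2.4e-03 m^2
k = 353 * 0.02 / (2.4e-03 * 40)
k = 73.54 W/(m*K)


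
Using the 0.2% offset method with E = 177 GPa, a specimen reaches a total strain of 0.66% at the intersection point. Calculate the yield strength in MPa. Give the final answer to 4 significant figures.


Offset strain = 0.002
Elastic strain at yield = total_strain - offset = 6.6e-03 - 0.002 = 4.6e-03
sigma_y = E * elastic_strain = 177000 * 4.6e-03
sigma_y = 814.2 MPa


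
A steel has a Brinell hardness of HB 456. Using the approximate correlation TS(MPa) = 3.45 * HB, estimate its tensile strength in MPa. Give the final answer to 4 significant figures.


TS (MPa) = 3.45 * HB
TS = 3.45 * 456
TS = 1573 MPa


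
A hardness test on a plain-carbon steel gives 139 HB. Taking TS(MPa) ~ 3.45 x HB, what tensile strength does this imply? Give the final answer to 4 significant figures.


TS (MPa) = 3.45 * HB
TS = 3.45 * 139
TS = 479.6 MPa


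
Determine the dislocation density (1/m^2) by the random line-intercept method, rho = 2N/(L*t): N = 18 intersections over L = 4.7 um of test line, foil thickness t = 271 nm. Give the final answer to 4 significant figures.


rho = 2N / (L * t)
L = 4.7 um = 4.7e-06 m, t = 271 nm = 2.71e-07 m
rho = 2 * 18 / (4.7e-06 * 2.71e-07)
rho = 2.826e+13 1/m^2


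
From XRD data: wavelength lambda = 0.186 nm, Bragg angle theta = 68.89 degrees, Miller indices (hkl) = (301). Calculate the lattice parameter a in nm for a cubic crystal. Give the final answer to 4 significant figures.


d = lambda / (2*sin(theta))
d = 0.186 / (2*sin(68.89 deg))
d = 0.0996901 nm
a = d * sqrt(h^2+k^2+l^2) = 0.0996901 * sqrt(10)
a = 0.3152 nm


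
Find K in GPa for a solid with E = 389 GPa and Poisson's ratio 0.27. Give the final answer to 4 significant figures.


K = E / (3*(1-2*nu))
K = 389 / (3*(1-2*0.27))
K = 281.9 GPa


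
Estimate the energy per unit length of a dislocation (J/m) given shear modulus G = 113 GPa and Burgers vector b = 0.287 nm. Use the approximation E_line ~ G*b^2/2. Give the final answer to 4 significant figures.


E = G*b^2/2
b = 0.287 nm = 2.87e-10 m
G = 113 GPa = 1.13e+11 Pa
E = 0.5 * 1.13e+11 * (2.87e-10)^2
E = 4.654e-09 J/m


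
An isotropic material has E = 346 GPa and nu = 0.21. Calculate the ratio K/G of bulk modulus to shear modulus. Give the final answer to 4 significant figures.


G = E / (2*(1+nu))
G = 346 / (2*(1+0.21)) = 142.975 GPa
K = E / (3*(1-2*nu))
K = 346 / (3*(1-2*0.21)) = 198.851 GPa
K/G = 198.851 / 142.975 = 1.391


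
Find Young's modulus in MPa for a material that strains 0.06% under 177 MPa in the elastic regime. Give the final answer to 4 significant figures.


E = sigma / epsilon
epsilon = 0.06% = 6e-04
E = 177 / 6e-04
E = 295000 MPa


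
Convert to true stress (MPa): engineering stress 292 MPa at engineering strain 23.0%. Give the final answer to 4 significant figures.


sigma_true = sigma_eng * (1 + epsilon_eng)
sigma_true = 292 * (1 + 0.23)
sigma_true = 359.2 MPa


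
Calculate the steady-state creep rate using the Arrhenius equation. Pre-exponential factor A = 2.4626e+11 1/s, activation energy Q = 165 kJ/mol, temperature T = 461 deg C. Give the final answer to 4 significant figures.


rate = A * exp(-Q / (R*T))
T = 461 + 273.15 = 734.15 K
rate = 2.4626e+11 * exp(-165e3 / (8.314 * 734.15))
rate = 0.448 1/s


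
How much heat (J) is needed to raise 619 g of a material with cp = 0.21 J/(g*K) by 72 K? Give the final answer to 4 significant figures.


Q = m * cp * dT
Q = 619 * 0.21 * 72
Q = 9359 J


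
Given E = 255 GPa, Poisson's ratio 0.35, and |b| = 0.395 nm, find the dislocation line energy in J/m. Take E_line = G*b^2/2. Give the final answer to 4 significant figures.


Step 1: G = E / (2*(1+nu))
G = 255 / (2*(1+0.35)) = 94.4444 GPa = 9.44444e+10 Pa
Step 2: E_line = G*b^2/2
b = 0.395 nm = 3.95e-10 m
E_line = 0.5 * 9.44444e+10 * (3.95e-10)^2 = 7.368e-09 J/m


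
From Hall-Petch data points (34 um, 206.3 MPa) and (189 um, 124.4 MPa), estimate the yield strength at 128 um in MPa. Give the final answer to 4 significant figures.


sigma_y = sigma0 + k / sqrt(d)
1/sqrt(d1) = 1/sqrt(3.4e-05) = 171.499;  1/sqrt(d2) = 72.7393
k = (sigma1 - sigma2) / (1/sqrt(d1) - 1/sqrt(d2)) = (206.3 - 124.4) / (171.499 - 72.7393) = 0.829289 MPa*m^0.5
sigma0 = sigma1 - k/sqrt(d1) = 206.3 - 0.829289*171.499 = 64.0781 MPa
sigma_y(d3) = 64.0781 + 0.829289 / sqrt(1.28e-04) = 137.4 MPa


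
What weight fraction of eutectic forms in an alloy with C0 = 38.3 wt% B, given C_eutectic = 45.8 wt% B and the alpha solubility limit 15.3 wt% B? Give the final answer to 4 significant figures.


f_primary = (C_e - C0) / (C_e - C_alpha_max)
f_primary = (45.8 - 38.3) / (45.8 - 15.3)
f_primary = 0.245902
f_eutectic = 1 - 0.245902 = 0.7541


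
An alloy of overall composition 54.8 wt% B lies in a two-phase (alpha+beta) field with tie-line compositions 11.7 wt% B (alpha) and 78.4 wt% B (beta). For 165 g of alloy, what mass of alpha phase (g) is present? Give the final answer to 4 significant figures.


f_alpha = (C_beta - C0) / (C_beta - C_alpha)
f_alpha = (78.4 - 54.8) / (78.4 - 11.7) = 0.353823
m_alpha = f_alpha * m_total = 0.353823 * 165 = 58.38 g


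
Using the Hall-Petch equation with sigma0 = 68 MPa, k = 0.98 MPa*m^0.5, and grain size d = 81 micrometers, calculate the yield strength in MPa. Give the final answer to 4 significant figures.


sigma_y = sigma0 + k / sqrt(d)
d = 81 um = 8.1e-05 m
sigma_y = 68 + 0.98 / sqrt(8.1e-05)
sigma_y = 176.9 MPa


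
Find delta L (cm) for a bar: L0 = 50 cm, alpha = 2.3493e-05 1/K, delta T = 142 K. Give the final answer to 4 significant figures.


dL = L0 * alpha * dT
dL = 50 * 2.3493e-05 * 142
dL = 0.1668 cm
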